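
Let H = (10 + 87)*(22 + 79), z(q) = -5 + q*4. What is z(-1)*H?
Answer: -88173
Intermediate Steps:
z(q) = -5 + 4*q
H = 9797 (H = 97*101 = 9797)
z(-1)*H = (-5 + 4*(-1))*9797 = (-5 - 4)*9797 = -9*9797 = -88173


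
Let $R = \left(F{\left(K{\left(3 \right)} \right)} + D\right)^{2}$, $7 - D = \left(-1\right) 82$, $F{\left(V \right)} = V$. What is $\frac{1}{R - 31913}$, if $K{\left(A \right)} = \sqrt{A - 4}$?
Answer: $- \frac{23993}{575695733} - \frac{178 i}{575695733} \approx -4.1677 \cdot 10^{-5} - 3.0919 \cdot 10^{-7} i$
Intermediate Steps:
$K{\left(A \right)} = \sqrt{-4 + A}$
$D = 89$ ($D = 7 - \left(-1\right) 82 = 7 - -82 = 7 + 82 = 89$)
$R = \left(89 + i\right)^{2}$ ($R = \left(\sqrt{-4 + 3} + 89\right)^{2} = \left(\sqrt{-1} + 89\right)^{2} = \left(i + 89\right)^{2} = \left(89 + i\right)^{2} \approx 7920.0 + 178.0 i$)
$\frac{1}{R - 31913} = \frac{1}{\left(89 + i\right)^{2} - 31913} = \frac{1}{-31913 + \left(89 + i\right)^{2}}$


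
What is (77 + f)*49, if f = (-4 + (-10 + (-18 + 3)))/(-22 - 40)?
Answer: 235347/62 ≈ 3795.9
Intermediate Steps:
f = 29/62 (f = (-4 + (-10 - 15))/(-62) = (-4 - 25)*(-1/62) = -29*(-1/62) = 29/62 ≈ 0.46774)
(77 + f)*49 = (77 + 29/62)*49 = (4803/62)*49 = 235347/62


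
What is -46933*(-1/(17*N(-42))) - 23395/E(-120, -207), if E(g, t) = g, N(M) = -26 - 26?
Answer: 752461/5304 ≈ 141.87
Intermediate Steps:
N(M) = -52
-46933*(-1/(17*N(-42))) - 23395/E(-120, -207) = -46933/((-52*(-17))) - 23395/(-120) = -46933/884 - 23395*(-1/120) = -46933*1/884 + 4679/24 = -46933/884 + 4679/24 = 752461/5304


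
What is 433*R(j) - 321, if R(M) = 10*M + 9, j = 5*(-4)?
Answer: -83024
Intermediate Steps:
j = -20
R(M) = 9 + 10*M
433*R(j) - 321 = 433*(9 + 10*(-20)) - 321 = 433*(9 - 200) - 321 = 433*(-191) - 321 = -82703 - 321 = -83024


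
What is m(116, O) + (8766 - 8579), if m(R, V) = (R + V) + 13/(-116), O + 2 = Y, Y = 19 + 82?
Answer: 46619/116 ≈ 401.89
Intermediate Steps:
Y = 101
O = 99 (O = -2 + 101 = 99)
m(R, V) = -13/116 + R + V (m(R, V) = (R + V) + 13*(-1/116) = (R + V) - 13/116 = -13/116 + R + V)
m(116, O) + (8766 - 8579) = (-13/116 + 116 + 99) + (8766 - 8579) = 24927/116 + 187 = 46619/116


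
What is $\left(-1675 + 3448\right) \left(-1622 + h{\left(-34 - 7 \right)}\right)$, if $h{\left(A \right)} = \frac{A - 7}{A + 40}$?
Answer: $-2790702$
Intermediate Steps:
$h{\left(A \right)} = \frac{-7 + A}{40 + A}$
$\left(-1675 + 3448\right) \left(-1622 + h{\left(-34 - 7 \right)}\right) = \left(-1675 + 3448\right) \left(-1622 + \frac{-7 - 41}{40 - 41}\right) = 1773 \left(-1622 + \frac{-7 - 41}{40 - 41}\right) = 1773 \left(-1622 + \frac{1}{-1} \left(-48\right)\right) = 1773 \left(-1622 - -48\right) = 1773 \left(-1622 + 48\right) = 1773 \left(-1574\right) = -2790702$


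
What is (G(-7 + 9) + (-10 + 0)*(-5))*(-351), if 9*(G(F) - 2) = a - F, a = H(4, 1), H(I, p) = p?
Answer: -18213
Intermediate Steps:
a = 1
G(F) = 19/9 - F/9 (G(F) = 2 + (1 - F)/9 = 2 + (1/9 - F/9) = 19/9 - F/9)
(G(-7 + 9) + (-10 + 0)*(-5))*(-351) = ((19/9 - (-7 + 9)/9) + (-10 + 0)*(-5))*(-351) = ((19/9 - 1/9*2) - 10*(-5))*(-351) = ((19/9 - 2/9) + 50)*(-351) = (17/9 + 50)*(-351) = (467/9)*(-351) = -18213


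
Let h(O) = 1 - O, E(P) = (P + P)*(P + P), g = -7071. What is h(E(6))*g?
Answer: 1011153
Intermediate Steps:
E(P) = 4*P² (E(P) = (2*P)*(2*P) = 4*P²)
h(E(6))*g = (1 - 4*6²)*(-7071) = (1 - 4*36)*(-7071) = (1 - 1*144)*(-7071) = (1 - 144)*(-7071) = -143*(-7071) = 1011153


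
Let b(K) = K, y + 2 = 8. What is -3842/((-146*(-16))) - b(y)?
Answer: -8929/1168 ≈ -7.6447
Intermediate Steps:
y = 6 (y = -2 + 8 = 6)
-3842/((-146*(-16))) - b(y) = -3842/((-146*(-16))) - 1*6 = -3842/2336 - 6 = -3842*1/2336 - 6 = -1921/1168 - 6 = -8929/1168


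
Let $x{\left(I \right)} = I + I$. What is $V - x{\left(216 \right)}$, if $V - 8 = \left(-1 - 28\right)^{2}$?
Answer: $417$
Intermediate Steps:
$V = 849$ ($V = 8 + \left(-1 - 28\right)^{2} = 8 + \left(-29\right)^{2} = 8 + 841 = 849$)
$x{\left(I \right)} = 2 I$
$V - x{\left(216 \right)} = 849 - 2 \cdot 216 = 849 - 432 = 417$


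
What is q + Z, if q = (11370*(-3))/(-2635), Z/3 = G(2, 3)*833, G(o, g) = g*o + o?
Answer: 10542606/527 ≈ 20005.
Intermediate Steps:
G(o, g) = o + g*o
Z = 19992 (Z = 3*((2*(1 + 3))*833) = 3*((2*4)*833) = 3*(8*833) = 3*6664 = 19992)
q = 6822/527 (q = -34110*(-1/2635) = 6822/527 ≈ 12.945)
q + Z = 6822/527 + 19992 = 10542606/527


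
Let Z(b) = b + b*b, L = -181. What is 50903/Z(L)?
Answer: 50903/32580 ≈ 1.5624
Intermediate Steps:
Z(b) = b + b**2
50903/Z(L) = 50903/((-181*(1 - 181))) = 50903/((-181*(-180))) = 50903/32580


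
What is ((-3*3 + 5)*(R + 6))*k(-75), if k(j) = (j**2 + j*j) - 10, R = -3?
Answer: -134880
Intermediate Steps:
k(j) = -10 + 2*j**2 (k(j) = (j**2 + j**2) - 10 = 2*j**2 - 10 = -10 + 2*j**2)
((-3*3 + 5)*(R + 6))*k(-75) = ((-3*3 + 5)*(-3 + 6))*(-10 + 2*(-75)**2) = ((-9 + 5)*3)*(-10 + 2*5625) = (-4*3)*(-10 + 11250) = -12*11240 = -134880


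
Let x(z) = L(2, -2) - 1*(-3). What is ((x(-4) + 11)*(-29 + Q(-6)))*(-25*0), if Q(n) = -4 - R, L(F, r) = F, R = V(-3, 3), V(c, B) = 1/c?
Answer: 0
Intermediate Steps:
R = -1/3 (R = 1/(-3) = -1/3 ≈ -0.33333)
Q(n) = -11/3 (Q(n) = -4 - 1*(-1/3) = -4 + 1/3 = -11/3)
x(z) = 5 (x(z) = 2 - 1*(-3) = 2 + 3 = 5)
((x(-4) + 11)*(-29 + Q(-6)))*(-25*0) = ((5 + 11)*(-29 - 11/3))*(-25*0) = (16*(-98/3))*0 = -1568/3*0 = 0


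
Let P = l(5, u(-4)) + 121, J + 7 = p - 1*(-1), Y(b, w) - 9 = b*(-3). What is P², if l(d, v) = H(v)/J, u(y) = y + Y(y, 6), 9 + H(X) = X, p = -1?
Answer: 703921/49 ≈ 14366.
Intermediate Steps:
Y(b, w) = 9 - 3*b (Y(b, w) = 9 + b*(-3) = 9 - 3*b)
H(X) = -9 + X
J = -7 (J = -7 + (-1 - 1*(-1)) = -7 + (-1 + 1) = -7 + 0 = -7)
u(y) = 9 - 2*y (u(y) = y + (9 - 3*y) = 9 - 2*y)
l(d, v) = 9/7 - v/7 (l(d, v) = (-9 + v)/(-7) = (-9 + v)*(-⅐) = 9/7 - v/7)
P = 839/7 (P = (9/7 - (9 - 2*(-4))/7) + 121 = (9/7 - (9 + 8)/7) + 121 = (9/7 - ⅐*17) + 121 = (9/7 - 17/7) + 121 = -8/7 + 121 = 839/7 ≈ 119.86)
P² = (839/7)² = 703921/49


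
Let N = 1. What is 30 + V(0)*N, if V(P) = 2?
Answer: 32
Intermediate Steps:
30 + V(0)*N = 30 + 2*1 = 30 + 2 = 32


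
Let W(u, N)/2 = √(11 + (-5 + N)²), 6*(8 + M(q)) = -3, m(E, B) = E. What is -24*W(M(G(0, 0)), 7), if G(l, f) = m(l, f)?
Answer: -48*√15 ≈ -185.90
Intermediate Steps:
G(l, f) = l
M(q) = -17/2 (M(q) = -8 + (⅙)*(-3) = -8 - ½ = -17/2)
W(u, N) = 2*√(11 + (-5 + N)²)
-24*W(M(G(0, 0)), 7) = -48*√(11 + (-5 + 7)²) = -48*√(11 + 2²) = -48*√(11 + 4) = -48*√15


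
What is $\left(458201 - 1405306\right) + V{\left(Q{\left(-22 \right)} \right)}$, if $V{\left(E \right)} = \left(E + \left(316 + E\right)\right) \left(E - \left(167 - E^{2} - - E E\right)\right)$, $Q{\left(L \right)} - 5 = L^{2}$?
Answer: $-530437$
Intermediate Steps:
$Q{\left(L \right)} = 5 + L^{2}$
$V{\left(E \right)} = \left(-167 + E\right) \left(316 + 2 E\right)$ ($V{\left(E \right)} = \left(316 + 2 E\right) \left(E + \left(\left(E^{2} - E^{2}\right) - 167\right)\right) = \left(316 + 2 E\right) \left(E + \left(0 - 167\right)\right) = \left(316 + 2 E\right) \left(E - 167\right) = \left(316 + 2 E\right) \left(-167 + E\right) = \left(-167 + E\right) \left(316 + 2 E\right)$)
$\left(458201 - 1405306\right) + V{\left(Q{\left(-22 \right)} \right)} = \left(458201 - 1405306\right) - \left(52772 - 2 \left(5 + \left(-22\right)^{2}\right)^{2} + 18 \left(5 + \left(-22\right)^{2}\right)\right) = \left(458201 - 1405306\right) - \left(52772 - 2 \left(5 + 484\right)^{2} + 18 \left(5 + 484\right)\right) = -947105 - \left(61574 - 478242\right) = -947105 - -416668 = -947105 + 416668 = -530437$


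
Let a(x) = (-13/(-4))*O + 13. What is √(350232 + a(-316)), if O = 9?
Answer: √1401097/2 ≈ 591.84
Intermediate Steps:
a(x) = 169/4 (a(x) = -13/(-4)*9 + 13 = -13*(-¼)*9 + 13 = (13/4)*9 + 13 = 117/4 + 13 = 169/4)
√(350232 + a(-316)) = √(350232 + 169/4) = √(1401097/4) = √1401097/2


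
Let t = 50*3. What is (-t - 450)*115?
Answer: -69000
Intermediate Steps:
t = 150
(-t - 450)*115 = (-1*150 - 450)*115 = (-150 - 450)*115 = -600*115 = -69000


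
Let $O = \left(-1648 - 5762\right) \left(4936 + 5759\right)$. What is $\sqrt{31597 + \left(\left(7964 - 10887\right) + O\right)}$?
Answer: $6 i \sqrt{2200591} \approx 8900.6 i$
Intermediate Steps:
$O = -79249950$ ($O = \left(-7410\right) 10695 = -79249950$)
$\sqrt{31597 + \left(\left(7964 - 10887\right) + O\right)} = \sqrt{31597 + \left(\left(7964 - 10887\right) - 79249950\right)} = \sqrt{31597 - 79252873} = \sqrt{-79221276} = 6 i \sqrt{2200591}$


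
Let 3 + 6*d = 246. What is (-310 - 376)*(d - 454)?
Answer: 283661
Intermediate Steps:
d = 81/2 (d = -½ + (⅙)*246 = -½ + 41 = 81/2 ≈ 40.500)
(-310 - 376)*(d - 454) = (-310 - 376)*(81/2 - 454) = -686*(-827/2) = 283661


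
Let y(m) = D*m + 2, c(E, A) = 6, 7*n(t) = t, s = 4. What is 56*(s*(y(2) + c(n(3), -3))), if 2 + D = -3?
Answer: -448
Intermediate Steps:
n(t) = t/7
D = -5 (D = -2 - 3 = -5)
y(m) = 2 - 5*m (y(m) = -5*m + 2 = 2 - 5*m)
56*(s*(y(2) + c(n(3), -3))) = 56*(4*((2 - 5*2) + 6)) = 56*(4*((2 - 10) + 6)) = 56*(4*(-8 + 6)) = 56*(4*(-2)) = 56*(-8) = -448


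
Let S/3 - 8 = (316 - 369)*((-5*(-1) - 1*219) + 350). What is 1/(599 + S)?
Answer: -1/21001 ≈ -4.7617e-5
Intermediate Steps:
S = -21600 (S = 24 + 3*((316 - 369)*((-5*(-1) - 1*219) + 350)) = 24 + 3*(-53*((5 - 219) + 350)) = 24 + 3*(-53*(-214 + 350)) = 24 + 3*(-53*136) = 24 + 3*(-7208) = 24 - 21624 = -21600)
1/(599 + S) = 1/(599 - 21600) = 1/(-21001) = -1/21001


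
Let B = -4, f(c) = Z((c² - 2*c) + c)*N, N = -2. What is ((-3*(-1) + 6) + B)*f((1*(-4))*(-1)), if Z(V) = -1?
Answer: 10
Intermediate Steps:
f(c) = 2 (f(c) = -1*(-2) = 2)
((-3*(-1) + 6) + B)*f((1*(-4))*(-1)) = ((-3*(-1) + 6) - 4)*2 = ((3 + 6) - 4)*2 = (9 - 4)*2 = 5*2 = 10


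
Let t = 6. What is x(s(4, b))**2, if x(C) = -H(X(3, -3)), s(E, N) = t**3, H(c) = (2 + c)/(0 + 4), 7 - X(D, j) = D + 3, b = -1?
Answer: 9/16 ≈ 0.56250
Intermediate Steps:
X(D, j) = 4 - D (X(D, j) = 7 - (D + 3) = 7 - (3 + D) = 7 + (-3 - D) = 4 - D)
H(c) = 1/2 + c/4 (H(c) = (2 + c)/4 = (2 + c)*(1/4) = 1/2 + c/4)
s(E, N) = 216 (s(E, N) = 6**3 = 216)
x(C) = -3/4 (x(C) = -(1/2 + (4 - 1*3)/4) = -(1/2 + (4 - 3)/4) = -(1/2 + (1/4)*1) = -(1/2 + 1/4) = -1*3/4 = -3/4)
x(s(4, b))**2 = (-3/4)**2 = 9/16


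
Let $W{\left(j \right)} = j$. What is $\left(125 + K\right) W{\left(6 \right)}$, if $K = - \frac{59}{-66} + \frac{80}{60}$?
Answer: $\frac{8397}{11} \approx 763.36$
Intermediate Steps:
$K = \frac{49}{22}$ ($K = \left(-59\right) \left(- \frac{1}{66}\right) + 80 \cdot \frac{1}{60} = \frac{59}{66} + \frac{4}{3} = \frac{49}{22} \approx 2.2273$)
$\left(125 + K\right) W{\left(6 \right)} = \left(125 + \frac{49}{22}\right) 6 = \frac{2799}{22} \cdot 6 = \frac{8397}{11}$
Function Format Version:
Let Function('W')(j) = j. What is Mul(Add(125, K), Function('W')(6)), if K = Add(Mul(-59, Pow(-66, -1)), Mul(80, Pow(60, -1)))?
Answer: Rational(8397, 11) ≈ 763.36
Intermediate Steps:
K = Rational(49, 22) (K = Add(Mul(-59, Rational(-1, 66)), Mul(80, Rational(1, 60))) = Add(Rational(59, 66), Rational(4, 3)) = Rational(49, 22) ≈ 2.2273)
Mul(Add(125, K), Function('W')(6)) = Mul(Add(125, Rational(49, 22)), 6) = Mul(Rational(2799, 22), 6) = Rational(8397, 11)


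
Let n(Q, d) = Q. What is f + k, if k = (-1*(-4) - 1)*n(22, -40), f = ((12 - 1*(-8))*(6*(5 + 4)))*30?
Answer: 32466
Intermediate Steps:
f = 32400 (f = ((12 + 8)*(6*9))*30 = (20*54)*30 = 1080*30 = 32400)
k = 66 (k = (-1*(-4) - 1)*22 = (4 - 1)*22 = 3*22 = 66)
f + k = 32400 + 66 = 32466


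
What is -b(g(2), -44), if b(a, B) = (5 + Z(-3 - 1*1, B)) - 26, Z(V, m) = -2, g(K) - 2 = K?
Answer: 23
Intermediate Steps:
g(K) = 2 + K
b(a, B) = -23 (b(a, B) = (5 - 2) - 26 = 3 - 26 = -23)
-b(g(2), -44) = -1*(-23) = 23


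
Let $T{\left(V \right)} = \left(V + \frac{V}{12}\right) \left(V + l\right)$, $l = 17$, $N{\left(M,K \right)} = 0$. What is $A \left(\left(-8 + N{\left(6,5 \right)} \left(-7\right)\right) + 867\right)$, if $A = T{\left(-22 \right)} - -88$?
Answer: $\frac{1067737}{6} \approx 1.7796 \cdot 10^{5}$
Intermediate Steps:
$T{\left(V \right)} = \frac{13 V \left(17 + V\right)}{12}$ ($T{\left(V \right)} = \left(V + \frac{V}{12}\right) \left(V + 17\right) = \left(V + V \frac{1}{12}\right) \left(17 + V\right) = \left(V + \frac{V}{12}\right) \left(17 + V\right) = \frac{13 V}{12} \left(17 + V\right) = \frac{13 V \left(17 + V\right)}{12}$)
$A = \frac{1243}{6}$ ($A = \frac{13}{12} \left(-22\right) \left(17 - 22\right) - -88 = \frac{13}{12} \left(-22\right) \left(-5\right) + 88 = \frac{715}{6} + 88 = \frac{1243}{6} \approx 207.17$)
$A \left(\left(-8 + N{\left(6,5 \right)} \left(-7\right)\right) + 867\right) = \frac{1243 \left(\left(-8 + 0 \left(-7\right)\right) + 867\right)}{6} = \frac{1243 \left(\left(-8 + 0\right) + 867\right)}{6} = \frac{1243 \left(-8 + 867\right)}{6} = \frac{1243}{6} \cdot 859 = \frac{1067737}{6}$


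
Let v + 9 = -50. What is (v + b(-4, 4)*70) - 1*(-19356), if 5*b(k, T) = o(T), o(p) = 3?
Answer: 19339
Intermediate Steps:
b(k, T) = ⅗ (b(k, T) = (⅕)*3 = ⅗)
v = -59 (v = -9 - 50 = -59)
(v + b(-4, 4)*70) - 1*(-19356) = (-59 + (⅗)*70) - 1*(-19356) = (-59 + 42) + 19356 = -17 + 19356 = 19339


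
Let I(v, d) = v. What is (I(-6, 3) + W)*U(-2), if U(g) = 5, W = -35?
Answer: -205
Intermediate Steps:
(I(-6, 3) + W)*U(-2) = (-6 - 35)*5 = -41*5 = -205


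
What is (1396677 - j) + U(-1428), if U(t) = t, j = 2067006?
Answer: -671757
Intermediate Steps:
(1396677 - j) + U(-1428) = (1396677 - 1*2067006) - 1428 = (1396677 - 2067006) - 1428 = -670329 - 1428 = -671757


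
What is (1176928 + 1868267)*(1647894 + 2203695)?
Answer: 11728839564855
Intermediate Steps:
(1176928 + 1868267)*(1647894 + 2203695) = 3045195*3851589 = 11728839564855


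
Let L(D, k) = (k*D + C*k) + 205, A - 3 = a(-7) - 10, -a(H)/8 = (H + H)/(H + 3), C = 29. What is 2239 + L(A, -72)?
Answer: 2876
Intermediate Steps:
a(H) = -16*H/(3 + H) (a(H) = -8*(H + H)/(H + 3) = -8*2*H/(3 + H) = -16*H/(3 + H))
A = -35 (A = 3 + (-16*(-7)/(3 - 7) - 10) = 3 + (-16*(-7)/(-4) - 10) = 3 + (-16*(-7)*(-¼) - 10) = 3 + (-28 - 10) = 3 - 38 = -35)
L(D, k) = 205 + 29*k + D*k (L(D, k) = (k*D + 29*k) + 205 = (D*k + 29*k) + 205 = (29*k + D*k) + 205 = 205 + 29*k + D*k)
2239 + L(A, -72) = 2239 + (205 + 29*(-72) - 35*(-72)) = 2239 + (205 - 2088 + 2520) = 2239 + 637 = 2876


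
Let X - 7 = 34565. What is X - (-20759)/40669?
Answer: 1406029427/40669 ≈ 34573.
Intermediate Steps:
X = 34572 (X = 7 + 34565 = 34572)
X - (-20759)/40669 = 34572 - (-20759)/40669 = 34572 - 1*(-20759/40669) = 34572 + 20759/40669 = 1406029427/40669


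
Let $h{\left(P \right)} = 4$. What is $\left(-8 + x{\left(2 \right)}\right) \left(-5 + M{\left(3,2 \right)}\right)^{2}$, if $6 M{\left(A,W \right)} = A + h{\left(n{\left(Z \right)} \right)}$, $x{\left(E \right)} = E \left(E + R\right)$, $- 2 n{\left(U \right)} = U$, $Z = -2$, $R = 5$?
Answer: $\frac{529}{6} \approx 88.167$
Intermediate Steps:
$n{\left(U \right)} = - \frac{U}{2}$
$x{\left(E \right)} = E \left(5 + E\right)$ ($x{\left(E \right)} = E \left(E + 5\right) = E \left(5 + E\right)$)
$M{\left(A,W \right)} = \frac{2}{3} + \frac{A}{6}$ ($M{\left(A,W \right)} = \frac{A + 4}{6} = \frac{4 + A}{6} = \frac{2}{3} + \frac{A}{6}$)
$\left(-8 + x{\left(2 \right)}\right) \left(-5 + M{\left(3,2 \right)}\right)^{2} = \left(-8 + 2 \left(5 + 2\right)\right) \left(-5 + \left(\frac{2}{3} + \frac{1}{6} \cdot 3\right)\right)^{2} = \left(-8 + 2 \cdot 7\right) \left(-5 + \left(\frac{2}{3} + \frac{1}{2}\right)\right)^{2} = \left(-8 + 14\right) \left(-5 + \frac{7}{6}\right)^{2} = 6 \left(- \frac{23}{6}\right)^{2} = 6 \cdot \frac{529}{36} = \frac{529}{6}$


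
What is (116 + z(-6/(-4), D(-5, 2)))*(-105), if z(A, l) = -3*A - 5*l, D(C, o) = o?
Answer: -21315/2 ≈ -10658.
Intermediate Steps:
z(A, l) = -5*l - 3*A
(116 + z(-6/(-4), D(-5, 2)))*(-105) = (116 + (-5*2 - (-18)/(-4)))*(-105) = (116 + (-10 - (-18)*(-1)/4))*(-105) = (116 + (-10 - 3*3/2))*(-105) = (116 + (-10 - 9/2))*(-105) = (116 - 29/2)*(-105) = (203/2)*(-105) = -21315/2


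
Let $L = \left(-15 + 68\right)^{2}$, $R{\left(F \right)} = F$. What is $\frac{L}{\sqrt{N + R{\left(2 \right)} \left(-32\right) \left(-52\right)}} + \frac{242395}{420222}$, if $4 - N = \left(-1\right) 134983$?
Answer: $\frac{242395}{420222} + \frac{2809 \sqrt{138315}}{138315} \approx 8.1298$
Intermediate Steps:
$N = 134987$ ($N = 4 - \left(-1\right) 134983 = 4 - -134983 = 4 + 134983 = 134987$)
$L = 2809$ ($L = 53^{2} = 2809$)
$\frac{L}{\sqrt{N + R{\left(2 \right)} \left(-32\right) \left(-52\right)}} + \frac{242395}{420222} = \frac{2809}{\sqrt{134987 + 2 \left(-32\right) \left(-52\right)}} + \frac{242395}{420222} = \frac{2809}{\sqrt{134987 - -3328}} + 242395 \cdot \frac{1}{420222} = \frac{2809}{\sqrt{134987 + 3328}} + \frac{242395}{420222} = \frac{2809}{\sqrt{138315}} + \frac{242395}{420222} = 2809 \frac{\sqrt{138315}}{138315} + \frac{242395}{420222} = \frac{2809 \sqrt{138315}}{138315} + \frac{242395}{420222} = \frac{242395}{420222} + \frac{2809 \sqrt{138315}}{138315}$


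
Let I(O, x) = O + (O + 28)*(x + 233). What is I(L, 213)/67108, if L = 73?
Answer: 45119/67108 ≈ 0.67233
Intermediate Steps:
I(O, x) = O + (28 + O)*(233 + x)
I(L, 213)/67108 = (6524 + 28*213 + 234*73 + 73*213)/67108 = (6524 + 5964 + 17082 + 15549)*(1/67108) = 45119*(1/67108) = 45119/67108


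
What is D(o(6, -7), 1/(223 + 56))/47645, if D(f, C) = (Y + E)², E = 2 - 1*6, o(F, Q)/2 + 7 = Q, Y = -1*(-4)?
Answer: 0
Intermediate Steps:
Y = 4
o(F, Q) = -14 + 2*Q
E = -4 (E = 2 - 6 = -4)
D(f, C) = 0 (D(f, C) = (4 - 4)² = 0² = 0)
D(o(6, -7), 1/(223 + 56))/47645 = 0/47645 = 0*(1/47645) = 0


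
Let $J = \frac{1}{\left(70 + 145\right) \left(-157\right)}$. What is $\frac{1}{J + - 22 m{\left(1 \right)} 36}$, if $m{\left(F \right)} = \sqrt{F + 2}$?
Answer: $\frac{33755}{2144113851844799} - \frac{902404819800 \sqrt{3}}{2144113851844799} \approx -0.00072898$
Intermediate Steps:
$m{\left(F \right)} = \sqrt{2 + F}$
$J = - \frac{1}{33755}$ ($J = \frac{1}{215 \left(-157\right)} = \frac{1}{-33755} = - \frac{1}{33755} \approx -2.9625 \cdot 10^{-5}$)
$\frac{1}{J + - 22 m{\left(1 \right)} 36} = \frac{1}{- \frac{1}{33755} + - 22 \sqrt{2 + 1} \cdot 36} = \frac{1}{- \frac{1}{33755} + - 22 \sqrt{3} \cdot 36} = \frac{1}{- \frac{1}{33755} - 792 \sqrt{3}}$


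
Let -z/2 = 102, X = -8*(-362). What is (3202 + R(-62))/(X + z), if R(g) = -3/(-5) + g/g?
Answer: 8009/6730 ≈ 1.1900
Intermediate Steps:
R(g) = 8/5 (R(g) = -3*(-1/5) + 1 = 3/5 + 1 = 8/5)
X = 2896
z = -204 (z = -2*102 = -204)
(3202 + R(-62))/(X + z) = (3202 + 8/5)/(2896 - 204) = (16018/5)/2692 = (16018/5)*(1/2692) = 8009/6730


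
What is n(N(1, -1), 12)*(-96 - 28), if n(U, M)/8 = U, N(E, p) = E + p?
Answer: 0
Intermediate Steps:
n(U, M) = 8*U
n(N(1, -1), 12)*(-96 - 28) = (8*(1 - 1))*(-96 - 28) = (8*0)*(-124) = 0*(-124) = 0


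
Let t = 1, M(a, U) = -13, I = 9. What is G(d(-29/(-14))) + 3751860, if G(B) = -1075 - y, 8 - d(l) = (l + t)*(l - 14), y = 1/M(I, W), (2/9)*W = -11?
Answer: 48760206/13 ≈ 3.7508e+6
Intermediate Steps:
W = -99/2 (W = (9/2)*(-11) = -99/2 ≈ -49.500)
y = -1/13 (y = 1/(-13) = -1/13 ≈ -0.076923)
d(l) = 8 - (1 + l)*(-14 + l) (d(l) = 8 - (l + 1)*(l - 14) = 8 - (1 + l)*(-14 + l))
G(B) = -13974/13 (G(B) = -1075 - 1*(-1/13) = -1075 + 1/13 = -13974/13)
G(d(-29/(-14))) + 3751860 = -13974/13 + 3751860 = 48760206/13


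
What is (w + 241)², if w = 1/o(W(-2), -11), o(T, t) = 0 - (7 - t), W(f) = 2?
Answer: 18809569/324 ≈ 58054.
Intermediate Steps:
o(T, t) = -7 + t (o(T, t) = 0 + (-7 + t) = -7 + t)
w = -1/18 (w = 1/(-7 - 11) = 1/(-18) = -1/18 ≈ -0.055556)
(w + 241)² = (-1/18 + 241)² = (4337/18)² = 18809569/324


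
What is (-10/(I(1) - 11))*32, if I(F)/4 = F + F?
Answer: 320/3 ≈ 106.67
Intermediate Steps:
I(F) = 8*F (I(F) = 4*(F + F) = 4*(2*F) = 8*F)
(-10/(I(1) - 11))*32 = (-10/(8*1 - 11))*32 = (-10/(8 - 11))*32 = (-10/(-3))*32 = -⅓*(-10)*32 = (10/3)*32 = 320/3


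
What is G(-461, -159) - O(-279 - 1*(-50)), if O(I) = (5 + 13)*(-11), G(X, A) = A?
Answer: 39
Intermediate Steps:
O(I) = -198 (O(I) = 18*(-11) = -198)
G(-461, -159) - O(-279 - 1*(-50)) = -159 - 1*(-198) = -159 + 198 = 39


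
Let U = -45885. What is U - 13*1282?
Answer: -62551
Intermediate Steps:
U - 13*1282 = -45885 - 13*1282 = -45885 - 1*16666 = -45885 - 16666 = -62551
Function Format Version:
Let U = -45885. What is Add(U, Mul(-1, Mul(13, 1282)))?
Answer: -62551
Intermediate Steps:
Add(U, Mul(-1, Mul(13, 1282))) = Add(-45885, Mul(-1, Mul(13, 1282))) = Add(-45885, Mul(-1, 16666)) = Add(-45885, -16666) = -62551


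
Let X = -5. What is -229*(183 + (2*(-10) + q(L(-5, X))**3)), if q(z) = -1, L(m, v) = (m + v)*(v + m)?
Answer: -37098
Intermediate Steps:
L(m, v) = (m + v)**2 (L(m, v) = (m + v)*(m + v) = (m + v)**2)
-229*(183 + (2*(-10) + q(L(-5, X))**3)) = -229*(183 + (2*(-10) + (-1)**3)) = -229*(183 + (-20 - 1)) = -229*(183 - 21) = -229*162 = -37098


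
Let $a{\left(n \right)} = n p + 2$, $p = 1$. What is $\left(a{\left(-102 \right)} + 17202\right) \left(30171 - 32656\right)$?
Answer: $-42498470$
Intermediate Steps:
$a{\left(n \right)} = 2 + n$ ($a{\left(n \right)} = n 1 + 2 = n + 2 = 2 + n$)
$\left(a{\left(-102 \right)} + 17202\right) \left(30171 - 32656\right) = \left(\left(2 - 102\right) + 17202\right) \left(30171 - 32656\right) = \left(-100 + 17202\right) \left(-2485\right) = 17102 \left(-2485\right) = -42498470$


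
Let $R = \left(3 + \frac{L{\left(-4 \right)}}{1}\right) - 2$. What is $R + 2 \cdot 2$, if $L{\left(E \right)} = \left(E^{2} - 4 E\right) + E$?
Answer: $33$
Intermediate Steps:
$L{\left(E \right)} = E^{2} - 3 E$
$R = 29$ ($R = \left(3 + \frac{\left(-4\right) \left(-3 - 4\right)}{1}\right) - 2 = \left(3 + \left(-4\right) \left(-7\right) 1\right) - 2 = \left(3 + 28 \cdot 1\right) - 2 = \left(3 + 28\right) - 2 = 31 - 2 = 29$)
$R + 2 \cdot 2 = 29 + 2 \cdot 2 = 29 + 4 = 33$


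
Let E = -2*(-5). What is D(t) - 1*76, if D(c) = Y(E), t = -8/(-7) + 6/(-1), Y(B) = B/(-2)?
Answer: -81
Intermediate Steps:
E = 10
Y(B) = -B/2 (Y(B) = B*(-½) = -B/2)
t = -34/7 (t = -8*(-⅐) + 6*(-1) = 8/7 - 6 = -34/7 ≈ -4.8571)
D(c) = -5 (D(c) = -½*10 = -5)
D(t) - 1*76 = -5 - 1*76 = -5 - 76 = -81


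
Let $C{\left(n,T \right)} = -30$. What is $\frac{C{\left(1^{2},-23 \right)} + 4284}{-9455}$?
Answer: $- \frac{4254}{9455} \approx -0.44992$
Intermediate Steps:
$\frac{C{\left(1^{2},-23 \right)} + 4284}{-9455} = \frac{-30 + 4284}{-9455} = 4254 \left(- \frac{1}{9455}\right) = - \frac{4254}{9455}$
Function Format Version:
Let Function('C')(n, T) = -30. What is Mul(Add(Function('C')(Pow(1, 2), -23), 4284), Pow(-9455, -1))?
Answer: Rational(-4254, 9455) ≈ -0.44992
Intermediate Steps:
Mul(Add(Function('C')(Pow(1, 2), -23), 4284), Pow(-9455, -1)) = Mul(Add(-30, 4284), Pow(-9455, -1)) = Mul(4254, Rational(-1, 9455)) = Rational(-4254, 9455)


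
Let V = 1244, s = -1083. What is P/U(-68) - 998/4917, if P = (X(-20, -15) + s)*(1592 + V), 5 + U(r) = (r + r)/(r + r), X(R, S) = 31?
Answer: 3667431958/4917 ≈ 7.4587e+5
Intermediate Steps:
U(r) = -4 (U(r) = -5 + (r + r)/(r + r) = -5 + (2*r)/((2*r)) = -5 + (2*r)*(1/(2*r)) = -5 + 1 = -4)
P = -2983472 (P = (31 - 1083)*(1592 + 1244) = -1052*2836 = -2983472)
P/U(-68) - 998/4917 = -2983472/(-4) - 998/4917 = -2983472*(-1/4) - 998*1/4917 = 745868 - 998/4917 = 3667431958/4917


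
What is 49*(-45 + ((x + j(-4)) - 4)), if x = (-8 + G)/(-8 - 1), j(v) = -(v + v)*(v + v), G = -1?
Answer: -5488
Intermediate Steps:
j(v) = -4*v² (j(v) = -2*v*2*v = -4*v²)
x = 1 (x = (-8 - 1)/(-8 - 1) = -9/(-9) = -9*(-⅑) = 1)
49*(-45 + ((x + j(-4)) - 4)) = 49*(-45 + ((1 - 4*(-4)²) - 4)) = 49*(-45 + ((1 - 4*16) - 4)) = 49*(-45 + ((1 - 64) - 4)) = 49*(-45 + (-63 - 4)) = 49*(-45 - 67) = 49*(-112) = -5488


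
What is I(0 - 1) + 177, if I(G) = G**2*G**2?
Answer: 178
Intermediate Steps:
I(G) = G**4
I(0 - 1) + 177 = (0 - 1)**4 + 177 = (-1)**4 + 177 = 1 + 177 = 178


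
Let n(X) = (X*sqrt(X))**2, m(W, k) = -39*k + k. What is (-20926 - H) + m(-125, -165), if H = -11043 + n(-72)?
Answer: 369635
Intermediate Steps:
m(W, k) = -38*k
n(X) = X**3 (n(X) = (X**(3/2))**2 = X**3)
H = -384291 (H = -11043 + (-72)**3 = -11043 - 373248 = -384291)
(-20926 - H) + m(-125, -165) = (-20926 - 1*(-384291)) - 38*(-165) = (-20926 + 384291) + 6270 = 363365 + 6270 = 369635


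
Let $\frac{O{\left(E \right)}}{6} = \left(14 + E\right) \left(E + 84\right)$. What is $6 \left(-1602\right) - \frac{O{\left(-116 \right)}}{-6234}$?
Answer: $- \frac{9983604}{1039} \approx -9608.9$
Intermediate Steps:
$O{\left(E \right)} = 6 \left(14 + E\right) \left(84 + E\right)$ ($O{\left(E \right)} = 6 \left(14 + E\right) \left(E + 84\right) = 6 \left(14 + E\right) \left(84 + E\right)$)
$6 \left(-1602\right) - \frac{O{\left(-116 \right)}}{-6234} = 6 \left(-1602\right) - \frac{7056 + 6 \left(-116\right)^{2} + 588 \left(-116\right)}{-6234} = -9612 - \left(7056 + 6 \cdot 13456 - 68208\right) \left(- \frac{1}{6234}\right) = -9612 - \left(7056 + 80736 - 68208\right) \left(- \frac{1}{6234}\right) = -9612 - 19584 \left(- \frac{1}{6234}\right) = -9612 - - \frac{3264}{1039} = -9612 + \frac{3264}{1039} = - \frac{9983604}{1039}$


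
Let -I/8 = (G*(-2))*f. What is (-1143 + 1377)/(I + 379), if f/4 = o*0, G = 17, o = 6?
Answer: 234/379 ≈ 0.61741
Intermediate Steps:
f = 0 (f = 4*(6*0) = 4*0 = 0)
I = 0 (I = -8*17*(-2)*0 = -(-272)*0 = -8*0 = 0)
(-1143 + 1377)/(I + 379) = (-1143 + 1377)/(0 + 379) = 234/379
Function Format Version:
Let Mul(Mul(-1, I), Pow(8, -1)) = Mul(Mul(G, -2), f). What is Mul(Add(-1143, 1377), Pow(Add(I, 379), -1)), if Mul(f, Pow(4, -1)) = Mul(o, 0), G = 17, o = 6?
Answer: Rational(234, 379) ≈ 0.61741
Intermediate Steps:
f = 0 (f = Mul(4, Mul(6, 0)) = Mul(4, 0) = 0)
I = 0 (I = Mul(-8, Mul(Mul(17, -2), 0)) = Mul(-8, Mul(-34, 0)) = Mul(-8, 0) = 0)
Mul(Add(-1143, 1377), Pow(Add(I, 379), -1)) = Mul(Add(-1143, 1377), Pow(Add(0, 379), -1)) = Mul(234, Pow(379, -1)) = Mul(234, Rational(1, 379)) = Rational(234, 379)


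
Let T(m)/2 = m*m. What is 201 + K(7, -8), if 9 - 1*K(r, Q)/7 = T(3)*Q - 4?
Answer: 1300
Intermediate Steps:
T(m) = 2*m**2 (T(m) = 2*(m*m) = 2*m**2)
K(r, Q) = 91 - 126*Q (K(r, Q) = 63 - 7*((2*3**2)*Q - 4) = 63 - 7*((2*9)*Q - 4) = 63 - 7*(18*Q - 4) = 63 - 7*(-4 + 18*Q) = 63 + (28 - 126*Q) = 91 - 126*Q)
201 + K(7, -8) = 201 + (91 - 126*(-8)) = 201 + (91 + 1008) = 201 + 1099 = 1300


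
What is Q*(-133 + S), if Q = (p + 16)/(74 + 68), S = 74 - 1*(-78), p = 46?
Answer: 589/71 ≈ 8.2958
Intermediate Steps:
S = 152 (S = 74 + 78 = 152)
Q = 31/71 (Q = (46 + 16)/(74 + 68) = 62/142 = 62*(1/142) = 31/71 ≈ 0.43662)
Q*(-133 + S) = 31*(-133 + 152)/71 = (31/71)*19 = 589/71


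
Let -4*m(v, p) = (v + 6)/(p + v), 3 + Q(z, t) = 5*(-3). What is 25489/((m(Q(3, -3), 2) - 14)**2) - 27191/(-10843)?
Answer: 72153695151/558728947 ≈ 129.14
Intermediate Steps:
Q(z, t) = -18 (Q(z, t) = -3 + 5*(-3) = -3 - 15 = -18)
m(v, p) = -(6 + v)/(4*(p + v)) (m(v, p) = -(v + 6)/(4*(p + v)) = -(6 + v)/(4*(p + v)))
25489/((m(Q(3, -3), 2) - 14)**2) - 27191/(-10843) = 25489/(((-6 - 1*(-18))/(4*(2 - 18)) - 14)**2) - 27191/(-10843) = 25489/(((1/4)*(-6 + 18)/(-16) - 14)**2) - 27191*(-1/10843) = 25489/(((1/4)*(-1/16)*12 - 14)**2) + 27191/10843 = 25489/((-3/16 - 14)**2) + 27191/10843 = 25489/((-227/16)**2) + 27191/10843 = 25489/(51529/256) + 27191/10843 = 25489*(256/51529) + 27191/10843 = 6525184/51529 + 27191/10843 = 72153695151/558728947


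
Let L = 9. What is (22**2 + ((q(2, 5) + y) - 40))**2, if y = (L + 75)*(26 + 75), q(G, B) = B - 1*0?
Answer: 79798489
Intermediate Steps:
q(G, B) = B (q(G, B) = B + 0 = B)
y = 8484 (y = (9 + 75)*(26 + 75) = 84*101 = 8484)
(22**2 + ((q(2, 5) + y) - 40))**2 = (22**2 + ((5 + 8484) - 40))**2 = (484 + (8489 - 40))**2 = (484 + 8449)**2 = 8933**2 = 79798489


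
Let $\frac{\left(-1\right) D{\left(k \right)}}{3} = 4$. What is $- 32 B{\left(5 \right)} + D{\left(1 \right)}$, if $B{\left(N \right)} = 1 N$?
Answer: $-172$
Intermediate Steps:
$B{\left(N \right)} = N$
$D{\left(k \right)} = -12$ ($D{\left(k \right)} = \left(-3\right) 4 = -12$)
$- 32 B{\left(5 \right)} + D{\left(1 \right)} = \left(-32\right) 5 - 12 = -160 - 12 = -172$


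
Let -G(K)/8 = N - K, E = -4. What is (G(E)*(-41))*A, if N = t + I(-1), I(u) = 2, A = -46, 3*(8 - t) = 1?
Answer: -618608/3 ≈ -2.0620e+5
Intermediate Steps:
t = 23/3 (t = 8 - ⅓*1 = 8 - ⅓ = 23/3 ≈ 7.6667)
N = 29/3 (N = 23/3 + 2 = 29/3 ≈ 9.6667)
G(K) = -232/3 + 8*K (G(K) = -8*(29/3 - K) = -232/3 + 8*K)
(G(E)*(-41))*A = ((-232/3 + 8*(-4))*(-41))*(-46) = ((-232/3 - 32)*(-41))*(-46) = -328/3*(-41)*(-46) = (13448/3)*(-46) = -618608/3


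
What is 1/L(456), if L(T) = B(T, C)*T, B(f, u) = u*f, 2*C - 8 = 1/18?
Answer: 1/837520 ≈ 1.1940e-6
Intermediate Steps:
C = 145/36 (C = 4 + (1/2)/18 = 4 + (1/2)*(1/18) = 4 + 1/36 = 145/36 ≈ 4.0278)
B(f, u) = f*u
L(T) = 145*T**2/36 (L(T) = (T*(145/36))*T = (145*T/36)*T = 145*T**2/36)
1/L(456) = 1/((145/36)*456**2) = 1/((145/36)*207936) = 1/837520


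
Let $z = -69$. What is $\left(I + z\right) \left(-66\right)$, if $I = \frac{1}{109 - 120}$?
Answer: $4560$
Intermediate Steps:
$I = - \frac{1}{11}$ ($I = \frac{1}{109 - 120} = \frac{1}{-11} = - \frac{1}{11} \approx -0.090909$)
$\left(I + z\right) \left(-66\right) = \left(- \frac{1}{11} - 69\right) \left(-66\right) = \left(- \frac{760}{11}\right) \left(-66\right) = 4560$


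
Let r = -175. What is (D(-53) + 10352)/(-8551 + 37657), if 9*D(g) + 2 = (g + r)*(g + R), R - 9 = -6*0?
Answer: 51599/130977 ≈ 0.39395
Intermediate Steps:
R = 9 (R = 9 - 6*0 = 9 + 0 = 9)
D(g) = -2/9 + (-175 + g)*(9 + g)/9 (D(g) = -2/9 + ((g - 175)*(g + 9))/9 = -2/9 + ((-175 + g)*(9 + g))/9 = -2/9 + (-175 + g)*(9 + g)/9)
(D(-53) + 10352)/(-8551 + 37657) = ((-1577/9 - 166/9*(-53) + (1/9)*(-53)**2) + 10352)/(-8551 + 37657) = ((-1577/9 + 8798/9 + (1/9)*2809) + 10352)/29106 = ((-1577/9 + 8798/9 + 2809/9) + 10352)*(1/29106) = (10030/9 + 10352)*(1/29106) = (103198/9)*(1/29106) = 51599/130977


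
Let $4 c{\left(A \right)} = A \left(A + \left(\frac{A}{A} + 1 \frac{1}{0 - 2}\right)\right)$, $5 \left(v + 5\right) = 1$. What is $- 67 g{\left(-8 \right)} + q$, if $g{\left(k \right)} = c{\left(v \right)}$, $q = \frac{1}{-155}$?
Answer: $- \frac{267938}{775} \approx -345.73$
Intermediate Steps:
$v = - \frac{24}{5}$ ($v = -5 + \frac{1}{5} \cdot 1 = -5 + \frac{1}{5} = - \frac{24}{5} \approx -4.8$)
$c{\left(A \right)} = \frac{A \left(\frac{1}{2} + A\right)}{4}$ ($c{\left(A \right)} = \frac{A \left(A + \left(\frac{A}{A} + 1 \frac{1}{0 - 2}\right)\right)}{4} = \frac{A \left(A + \left(1 + 1 \frac{1}{-2}\right)\right)}{4} = \frac{A \left(A + \left(1 + 1 \left(- \frac{1}{2}\right)\right)\right)}{4} = \frac{A \left(A + \left(1 - \frac{1}{2}\right)\right)}{4} = \frac{A \left(A + \frac{1}{2}\right)}{4} = \frac{A \left(\frac{1}{2} + A\right)}{4}$)
$q = - \frac{1}{155} \approx -0.0064516$
$g{\left(k \right)} = \frac{129}{25}$ ($g{\left(k \right)} = \frac{1}{8} \left(- \frac{24}{5}\right) \left(1 + 2 \left(- \frac{24}{5}\right)\right) = \frac{1}{8} \left(- \frac{24}{5}\right) \left(1 - \frac{48}{5}\right) = \frac{1}{8} \left(- \frac{24}{5}\right) \left(- \frac{43}{5}\right) = \frac{129}{25}$)
$- 67 g{\left(-8 \right)} + q = \left(-67\right) \frac{129}{25} - \frac{1}{155} = - \frac{8643}{25} - \frac{1}{155} = - \frac{267938}{775}$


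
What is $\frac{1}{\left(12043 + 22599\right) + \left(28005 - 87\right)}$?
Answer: $\frac{1}{62560} \approx 1.5985 \cdot 10^{-5}$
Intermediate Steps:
$\frac{1}{\left(12043 + 22599\right) + \left(28005 - 87\right)} = \frac{1}{34642 + \left(28005 - 87\right)} = \frac{1}{34642 + 27918} = \frac{1}{62560}$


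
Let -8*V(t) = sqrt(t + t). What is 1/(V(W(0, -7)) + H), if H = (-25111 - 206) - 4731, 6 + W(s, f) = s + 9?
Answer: -320512/9630744575 + 4*sqrt(6)/28892233725 ≈ -3.3280e-5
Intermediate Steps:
W(s, f) = 3 + s (W(s, f) = -6 + (s + 9) = -6 + (9 + s) = 3 + s)
H = -30048 (H = -25317 - 4731 = -30048)
V(t) = -sqrt(2)*sqrt(t)/8 (V(t) = -sqrt(t + t)/8 = -sqrt(2)*sqrt(t)/8)
1/(V(W(0, -7)) + H) = 1/(-sqrt(2)*sqrt(3 + 0)/8 - 30048) = 1/(-sqrt(2)*sqrt(3)/8 - 30048) = 1/(-sqrt(6)/8 - 30048) = 1/(-30048 - sqrt(6)/8)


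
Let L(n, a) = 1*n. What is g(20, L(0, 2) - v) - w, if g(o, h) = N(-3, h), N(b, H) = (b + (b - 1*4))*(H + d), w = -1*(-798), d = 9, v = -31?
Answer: -1198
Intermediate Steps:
L(n, a) = n
w = 798
N(b, H) = (-4 + 2*b)*(9 + H) (N(b, H) = (b + (b - 1*4))*(H + 9) = (b + (b - 4))*(9 + H) = (b + (-4 + b))*(9 + H) = (-4 + 2*b)*(9 + H))
g(o, h) = -90 - 10*h (g(o, h) = -36 - 4*h + 18*(-3) + 2*h*(-3) = -36 - 4*h - 54 - 6*h = -90 - 10*h)
g(20, L(0, 2) - v) - w = (-90 - 10*(0 - 1*(-31))) - 1*798 = (-90 - 10*(0 + 31)) - 798 = (-90 - 10*31) - 798 = (-90 - 310) - 798 = -400 - 798 = -1198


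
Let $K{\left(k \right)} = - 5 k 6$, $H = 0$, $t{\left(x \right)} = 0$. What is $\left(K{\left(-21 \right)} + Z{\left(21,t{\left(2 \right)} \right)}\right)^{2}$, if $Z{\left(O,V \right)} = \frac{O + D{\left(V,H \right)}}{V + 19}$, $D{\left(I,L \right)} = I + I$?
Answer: $\frac{143784081}{361} \approx 3.9829 \cdot 10^{5}$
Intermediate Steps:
$D{\left(I,L \right)} = 2 I$
$Z{\left(O,V \right)} = \frac{O + 2 V}{19 + V}$ ($Z{\left(O,V \right)} = \frac{O + 2 V}{V + 19} = \frac{O + 2 V}{19 + V}$)
$K{\left(k \right)} = - 30 k$
$\left(K{\left(-21 \right)} + Z{\left(21,t{\left(2 \right)} \right)}\right)^{2} = \left(\left(-30\right) \left(-21\right) + \frac{21 + 2 \cdot 0}{19 + 0}\right)^{2} = \left(630 + \frac{21 + 0}{19}\right)^{2} = \left(630 + \frac{1}{19} \cdot 21\right)^{2} = \left(630 + \frac{21}{19}\right)^{2} = \left(\frac{11991}{19}\right)^{2} = \frac{143784081}{361}$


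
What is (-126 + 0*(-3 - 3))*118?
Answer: -14868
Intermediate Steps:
(-126 + 0*(-3 - 3))*118 = (-126 + 0*(-6))*118 = (-126 + 0)*118 = -126*118 = -14868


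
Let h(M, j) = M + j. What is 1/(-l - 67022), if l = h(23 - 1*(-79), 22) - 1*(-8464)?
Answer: -1/75610 ≈ -1.3226e-5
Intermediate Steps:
l = 8588 (l = ((23 - 1*(-79)) + 22) - 1*(-8464) = ((23 + 79) + 22) + 8464 = (102 + 22) + 8464 = 124 + 8464 = 8588)
1/(-l - 67022) = 1/(-1*8588 - 67022) = 1/(-8588 - 67022) = 1/(-75610) = -1/75610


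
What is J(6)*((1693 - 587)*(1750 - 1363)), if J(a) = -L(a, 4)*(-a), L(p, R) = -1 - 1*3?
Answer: -10272528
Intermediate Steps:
L(p, R) = -4 (L(p, R) = -1 - 3 = -4)
J(a) = -4*a (J(a) = -(-4)*(-a) = -4*a)
J(6)*((1693 - 587)*(1750 - 1363)) = (-4*6)*((1693 - 587)*(1750 - 1363)) = -26544*387 = -24*428022 = -10272528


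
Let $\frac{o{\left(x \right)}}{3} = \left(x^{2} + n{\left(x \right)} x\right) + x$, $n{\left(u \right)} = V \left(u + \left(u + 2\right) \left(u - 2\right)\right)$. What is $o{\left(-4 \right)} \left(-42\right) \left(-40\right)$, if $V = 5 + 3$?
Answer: $-1229760$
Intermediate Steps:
$V = 8$
$n{\left(u \right)} = 8 u + 8 \left(-2 + u\right) \left(2 + u\right)$ ($n{\left(u \right)} = 8 \left(u + \left(u + 2\right) \left(u - 2\right)\right) = 8 \left(u + \left(2 + u\right) \left(-2 + u\right)\right) = 8 \left(u + \left(-2 + u\right) \left(2 + u\right)\right) = 8 u + 8 \left(-2 + u\right) \left(2 + u\right)$)
$o{\left(x \right)} = 3 x + 3 x^{2} + 3 x \left(-32 + 8 x + 8 x^{2}\right)$ ($o{\left(x \right)} = 3 \left(\left(x^{2} + \left(-32 + 8 x + 8 x^{2}\right) x\right) + x\right) = 3 \left(\left(x^{2} + x \left(-32 + 8 x + 8 x^{2}\right)\right) + x\right) = 3 \left(x + x^{2} + x \left(-32 + 8 x + 8 x^{2}\right)\right) = 3 x + 3 x^{2} + 3 x \left(-32 + 8 x + 8 x^{2}\right)$)
$o{\left(-4 \right)} \left(-42\right) \left(-40\right) = 3 \left(-4\right) \left(-31 + 8 \left(-4\right)^{2} + 9 \left(-4\right)\right) \left(-42\right) \left(-40\right) = 3 \left(-4\right) \left(-31 + 8 \cdot 16 - 36\right) \left(-42\right) \left(-40\right) = 3 \left(-4\right) \left(-31 + 128 - 36\right) \left(-42\right) \left(-40\right) = 3 \left(-4\right) 61 \left(-42\right) \left(-40\right) = \left(-732\right) \left(-42\right) \left(-40\right) = 30744 \left(-40\right) = -1229760$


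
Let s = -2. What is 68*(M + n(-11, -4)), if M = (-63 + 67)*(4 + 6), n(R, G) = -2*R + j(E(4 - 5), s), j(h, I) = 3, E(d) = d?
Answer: 4420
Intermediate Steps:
n(R, G) = 3 - 2*R (n(R, G) = -2*R + 3 = 3 - 2*R)
M = 40 (M = 4*10 = 40)
68*(M + n(-11, -4)) = 68*(40 + (3 - 2*(-11))) = 68*(40 + (3 + 22)) = 68*(40 + 25) = 68*65 = 4420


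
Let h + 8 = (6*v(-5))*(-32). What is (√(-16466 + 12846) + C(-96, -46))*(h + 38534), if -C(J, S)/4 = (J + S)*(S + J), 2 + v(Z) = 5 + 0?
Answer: -3060895200 + 75900*I*√905 ≈ -3.0609e+9 + 2.2833e+6*I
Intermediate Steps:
v(Z) = 3 (v(Z) = -2 + (5 + 0) = -2 + 5 = 3)
C(J, S) = -4*(J + S)² (C(J, S) = -4*(J + S)*(S + J) = -4*(J + S)*(J + S) = -4*(J + S)²)
h = -584 (h = -8 + (6*3)*(-32) = -8 + 18*(-32) = -8 - 576 = -584)
(√(-16466 + 12846) + C(-96, -46))*(h + 38534) = (√(-16466 + 12846) - 4*(-96 - 46)²)*(-584 + 38534) = (√(-3620) - 4*(-142)²)*37950 = (2*I*√905 - 4*20164)*37950 = (2*I*√905 - 80656)*37950 = (-80656 + 2*I*√905)*37950 = -3060895200 + 75900*I*√905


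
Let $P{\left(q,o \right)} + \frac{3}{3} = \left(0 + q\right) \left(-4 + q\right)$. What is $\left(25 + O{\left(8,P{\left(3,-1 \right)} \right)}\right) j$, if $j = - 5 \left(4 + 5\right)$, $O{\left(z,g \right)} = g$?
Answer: $-945$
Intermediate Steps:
$P{\left(q,o \right)} = -1 + q \left(-4 + q\right)$ ($P{\left(q,o \right)} = -1 + \left(0 + q\right) \left(-4 + q\right) = -1 + q \left(-4 + q\right)$)
$j = -45$ ($j = \left(-5\right) 9 = -45$)
$\left(25 + O{\left(8,P{\left(3,-1 \right)} \right)}\right) j = \left(25 - \left(13 - 9\right)\right) \left(-45\right) = \left(25 - 4\right) \left(-45\right) = 21 \left(-45\right) = -945$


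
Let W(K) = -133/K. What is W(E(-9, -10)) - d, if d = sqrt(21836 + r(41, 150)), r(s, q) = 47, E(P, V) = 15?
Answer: -133/15 - sqrt(21883) ≈ -156.80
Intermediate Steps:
d = sqrt(21883) (d = sqrt(21836 + 47) = sqrt(21883) ≈ 147.93)
W(E(-9, -10)) - d = -133/15 - sqrt(21883)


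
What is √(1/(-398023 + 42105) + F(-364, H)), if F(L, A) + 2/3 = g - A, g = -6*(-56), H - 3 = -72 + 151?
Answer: √288824976607458/1067754 ≈ 15.916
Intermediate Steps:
H = 82 (H = 3 + (-72 + 151) = 3 + 79 = 82)
g = 336
F(L, A) = 1006/3 - A (F(L, A) = -⅔ + (336 - A) = 1006/3 - A)
√(1/(-398023 + 42105) + F(-364, H)) = √(1/(-398023 + 42105) + (1006/3 - 1*82)) = √(1/(-355918) + (1006/3 - 82)) = √(-1/355918 + 760/3) = √(270497677/1067754) = √288824976607458/1067754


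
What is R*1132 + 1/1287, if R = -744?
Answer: -1083921695/1287 ≈ -8.4221e+5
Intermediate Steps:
R*1132 + 1/1287 = -744*1132 + 1/1287 = -842208 + 1/1287 = -1083921695/1287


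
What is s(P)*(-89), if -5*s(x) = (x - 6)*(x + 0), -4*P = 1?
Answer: 445/16 ≈ 27.813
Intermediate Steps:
P = -1/4 (P = -1/4*1 = -1/4 ≈ -0.25000)
s(x) = -x*(-6 + x)/5 (s(x) = -(x - 6)*(x + 0)/5 = -(-6 + x)*x/5 = -x*(-6 + x)/5)
s(P)*(-89) = ((1/5)*(-1/4)*(6 - 1*(-1/4)))*(-89) = ((1/5)*(-1/4)*(6 + 1/4))*(-89) = ((1/5)*(-1/4)*(25/4))*(-89) = -5/16*(-89) = 445/16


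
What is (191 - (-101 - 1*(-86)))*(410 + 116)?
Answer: 108356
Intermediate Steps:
(191 - (-101 - 1*(-86)))*(410 + 116) = (191 - (-101 + 86))*526 = (191 - 1*(-15))*526 = (191 + 15)*526 = 206*526 = 108356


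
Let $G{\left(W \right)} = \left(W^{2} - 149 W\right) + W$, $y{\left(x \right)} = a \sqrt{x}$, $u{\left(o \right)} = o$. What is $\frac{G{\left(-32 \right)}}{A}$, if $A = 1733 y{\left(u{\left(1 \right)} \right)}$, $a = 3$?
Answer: $\frac{1920}{1733} \approx 1.1079$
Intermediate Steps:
$y{\left(x \right)} = 3 \sqrt{x}$
$G{\left(W \right)} = W^{2} - 148 W$
$A = 5199$ ($A = 1733 \cdot 3 \sqrt{1} = 1733 \cdot 3 \cdot 1 = 1733 \cdot 3 = 5199$)
$\frac{G{\left(-32 \right)}}{A} = \frac{\left(-32\right) \left(-148 - 32\right)}{5199} = \left(-32\right) \left(-180\right) \frac{1}{5199} = 5760 \cdot \frac{1}{5199} = \frac{1920}{1733}$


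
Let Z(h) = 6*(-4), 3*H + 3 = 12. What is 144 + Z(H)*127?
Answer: -2904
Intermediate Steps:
H = 3 (H = -1 + (⅓)*12 = -1 + 4 = 3)
Z(h) = -24
144 + Z(H)*127 = 144 - 24*127 = 144 - 3048 = -2904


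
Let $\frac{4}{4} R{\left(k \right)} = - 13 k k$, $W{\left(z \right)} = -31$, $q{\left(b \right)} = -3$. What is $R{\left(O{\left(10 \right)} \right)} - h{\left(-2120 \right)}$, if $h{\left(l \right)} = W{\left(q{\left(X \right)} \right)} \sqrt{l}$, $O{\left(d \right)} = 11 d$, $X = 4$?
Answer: $-157300 + 62 i \sqrt{530} \approx -1.573 \cdot 10^{5} + 1427.3 i$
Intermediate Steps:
$R{\left(k \right)} = - 13 k^{2}$ ($R{\left(k \right)} = - 13 k k = - 13 k^{2}$)
$h{\left(l \right)} = - 31 \sqrt{l}$
$R{\left(O{\left(10 \right)} \right)} - h{\left(-2120 \right)} = - 13 \left(11 \cdot 10\right)^{2} - - 31 \sqrt{-2120} = - 13 \cdot 110^{2} - - 31 \cdot 2 i \sqrt{530} = \left(-13\right) 12100 - - 62 i \sqrt{530} = -157300 + 62 i \sqrt{530}$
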